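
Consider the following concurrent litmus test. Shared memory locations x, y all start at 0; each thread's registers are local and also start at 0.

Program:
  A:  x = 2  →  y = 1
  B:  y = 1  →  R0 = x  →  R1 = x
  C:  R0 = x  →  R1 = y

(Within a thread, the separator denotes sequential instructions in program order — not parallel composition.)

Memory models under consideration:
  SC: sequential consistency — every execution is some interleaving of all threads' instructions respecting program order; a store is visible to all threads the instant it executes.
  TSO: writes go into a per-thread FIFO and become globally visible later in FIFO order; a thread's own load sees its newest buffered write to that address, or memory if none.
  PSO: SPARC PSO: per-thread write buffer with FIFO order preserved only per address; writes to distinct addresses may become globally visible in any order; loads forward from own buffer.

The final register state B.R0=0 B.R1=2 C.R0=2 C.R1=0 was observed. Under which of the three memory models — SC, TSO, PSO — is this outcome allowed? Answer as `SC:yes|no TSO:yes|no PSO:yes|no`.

outcome vector order: (B.R0,B.R1,C.R0,C.R1)
SC: 10 outcomes — {<0 0 0 0>, <0 0 0 1>, <0 0 2 1>, <0 2 0 0>, <0 2 0 1>, <0 2 2 1>, <2 2 0 0>, <2 2 0 1>, <2 2 2 0>, <2 2 2 1>}
TSO: 12 outcomes — {<0 0 0 0>, <0 0 0 1>, <0 0 2 0>, <0 0 2 1>, <0 2 0 0>, <0 2 0 1>, <0 2 2 0>, <0 2 2 1>, <2 2 0 0>, <2 2 0 1>, <2 2 2 0>, <2 2 2 1>}
PSO: 12 outcomes — {<0 0 0 0>, <0 0 0 1>, <0 0 2 0>, <0 0 2 1>, <0 2 0 0>, <0 2 0 1>, <0 2 2 0>, <0 2 2 1>, <2 2 0 0>, <2 2 0 1>, <2 2 2 0>, <2 2 2 1>}
target <0 2 2 0> ∈ {TSO,PSO}

SC:no TSO:yes PSO:yes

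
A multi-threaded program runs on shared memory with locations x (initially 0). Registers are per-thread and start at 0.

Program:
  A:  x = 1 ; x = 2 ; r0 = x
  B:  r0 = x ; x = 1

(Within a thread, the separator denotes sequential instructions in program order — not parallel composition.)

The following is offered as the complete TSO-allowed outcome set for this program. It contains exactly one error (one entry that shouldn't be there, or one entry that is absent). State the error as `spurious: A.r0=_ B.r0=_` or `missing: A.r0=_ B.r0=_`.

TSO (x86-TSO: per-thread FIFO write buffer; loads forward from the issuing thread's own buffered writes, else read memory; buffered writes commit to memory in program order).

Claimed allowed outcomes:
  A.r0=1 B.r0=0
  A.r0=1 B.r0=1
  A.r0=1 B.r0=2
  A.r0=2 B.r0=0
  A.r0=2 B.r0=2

missing: A.r0=2 B.r0=1

outcome vector order: (A.r0,B.r0)
TSO (6): <1 0>; <1 1>; <1 2>; <2 0>; <2 1>; <2 2>
TSO∖claimed = {<2 1>}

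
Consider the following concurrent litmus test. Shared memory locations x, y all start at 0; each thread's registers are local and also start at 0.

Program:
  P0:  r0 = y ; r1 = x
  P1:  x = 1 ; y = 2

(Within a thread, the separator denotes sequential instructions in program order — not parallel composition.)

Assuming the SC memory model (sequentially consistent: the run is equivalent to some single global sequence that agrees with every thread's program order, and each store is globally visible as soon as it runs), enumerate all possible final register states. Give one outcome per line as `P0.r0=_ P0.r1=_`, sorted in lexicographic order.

P0.r0=0 P0.r1=0
P0.r0=0 P0.r1=1
P0.r0=2 P0.r1=1

outcome vector order: (P0.r0,P0.r1)
|SC outcomes| = 3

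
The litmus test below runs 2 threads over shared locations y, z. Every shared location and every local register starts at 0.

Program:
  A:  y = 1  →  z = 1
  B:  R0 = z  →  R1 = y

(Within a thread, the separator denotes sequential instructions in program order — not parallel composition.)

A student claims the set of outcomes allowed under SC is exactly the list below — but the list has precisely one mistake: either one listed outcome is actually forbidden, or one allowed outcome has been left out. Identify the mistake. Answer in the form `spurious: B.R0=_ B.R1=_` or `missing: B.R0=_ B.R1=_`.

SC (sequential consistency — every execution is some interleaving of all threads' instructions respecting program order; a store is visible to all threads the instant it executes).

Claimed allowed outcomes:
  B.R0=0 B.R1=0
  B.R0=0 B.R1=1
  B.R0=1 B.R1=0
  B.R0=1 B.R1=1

spurious: B.R0=1 B.R1=0

outcome vector order: (B.R0,B.R1)
SC (3): 00 01 11
claimed∖SC = {10}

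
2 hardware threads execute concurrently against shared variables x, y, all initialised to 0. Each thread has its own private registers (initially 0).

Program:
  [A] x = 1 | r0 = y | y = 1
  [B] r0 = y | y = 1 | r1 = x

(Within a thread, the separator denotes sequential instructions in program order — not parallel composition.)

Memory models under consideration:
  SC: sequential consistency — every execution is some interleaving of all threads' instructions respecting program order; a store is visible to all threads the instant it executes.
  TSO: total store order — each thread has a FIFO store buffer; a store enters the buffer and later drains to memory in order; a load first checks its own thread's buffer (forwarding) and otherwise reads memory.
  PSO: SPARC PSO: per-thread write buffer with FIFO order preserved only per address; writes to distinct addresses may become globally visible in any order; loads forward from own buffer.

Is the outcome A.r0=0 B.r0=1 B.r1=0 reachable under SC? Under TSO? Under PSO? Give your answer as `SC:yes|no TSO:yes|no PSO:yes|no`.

SC:no TSO:no PSO:yes

outcome vector order: (A.r0,B.r0,B.r1)
[SC] allowed = {0/0/1; 0/1/1; 1/0/0; 1/0/1}
[TSO] allowed = {0/0/0; 0/0/1; 0/1/1; 1/0/0; 1/0/1}
[PSO] allowed = {0/0/0; 0/0/1; 0/1/0; 0/1/1; 1/0/0; 1/0/1}
target 0/1/0 ∈ {PSO}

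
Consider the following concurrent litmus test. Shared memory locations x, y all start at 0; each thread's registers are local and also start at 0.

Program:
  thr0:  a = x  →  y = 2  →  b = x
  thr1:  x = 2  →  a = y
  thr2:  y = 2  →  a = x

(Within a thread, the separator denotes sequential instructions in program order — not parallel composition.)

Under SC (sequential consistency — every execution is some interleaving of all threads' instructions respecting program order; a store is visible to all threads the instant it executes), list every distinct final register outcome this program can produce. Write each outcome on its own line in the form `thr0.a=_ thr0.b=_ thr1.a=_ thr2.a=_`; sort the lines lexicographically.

outcome vector order: (thr0.a,thr0.b,thr1.a,thr2.a)
|SC outcomes| = 8

thr0.a=0 thr0.b=0 thr1.a=2 thr2.a=0
thr0.a=0 thr0.b=0 thr1.a=2 thr2.a=2
thr0.a=0 thr0.b=2 thr1.a=0 thr2.a=2
thr0.a=0 thr0.b=2 thr1.a=2 thr2.a=0
thr0.a=0 thr0.b=2 thr1.a=2 thr2.a=2
thr0.a=2 thr0.b=2 thr1.a=0 thr2.a=2
thr0.a=2 thr0.b=2 thr1.a=2 thr2.a=0
thr0.a=2 thr0.b=2 thr1.a=2 thr2.a=2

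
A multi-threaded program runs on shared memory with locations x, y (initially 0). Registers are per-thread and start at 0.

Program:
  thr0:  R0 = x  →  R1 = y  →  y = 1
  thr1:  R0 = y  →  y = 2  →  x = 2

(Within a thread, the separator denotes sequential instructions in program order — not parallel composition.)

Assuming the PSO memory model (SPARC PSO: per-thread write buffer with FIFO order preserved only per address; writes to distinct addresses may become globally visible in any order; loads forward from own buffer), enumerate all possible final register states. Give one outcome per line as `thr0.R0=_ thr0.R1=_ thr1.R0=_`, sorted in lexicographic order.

outcome vector order: (thr0.R0,thr0.R1,thr1.R0)
|PSO outcomes| = 5

thr0.R0=0 thr0.R1=0 thr1.R0=0
thr0.R0=0 thr0.R1=0 thr1.R0=1
thr0.R0=0 thr0.R1=2 thr1.R0=0
thr0.R0=2 thr0.R1=0 thr1.R0=0
thr0.R0=2 thr0.R1=2 thr1.R0=0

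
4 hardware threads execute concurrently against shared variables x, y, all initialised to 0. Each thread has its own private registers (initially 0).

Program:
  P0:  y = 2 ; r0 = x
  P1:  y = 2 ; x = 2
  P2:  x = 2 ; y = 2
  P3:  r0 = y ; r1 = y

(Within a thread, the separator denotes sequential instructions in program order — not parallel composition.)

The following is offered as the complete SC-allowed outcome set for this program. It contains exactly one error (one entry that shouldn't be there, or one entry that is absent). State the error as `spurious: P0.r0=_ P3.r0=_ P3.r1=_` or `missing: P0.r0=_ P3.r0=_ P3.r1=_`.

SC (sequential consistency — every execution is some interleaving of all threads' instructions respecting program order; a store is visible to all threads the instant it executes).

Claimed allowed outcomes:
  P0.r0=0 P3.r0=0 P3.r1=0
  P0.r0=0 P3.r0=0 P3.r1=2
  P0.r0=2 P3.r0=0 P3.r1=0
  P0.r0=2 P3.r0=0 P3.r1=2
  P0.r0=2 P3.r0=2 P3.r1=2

outcome vector order: (P0.r0,P3.r0,P3.r1)
[SC] allowed = {0/0/0; 0/0/2; 0/2/2; 2/0/0; 2/0/2; 2/2/2}
SC∖claimed = {0/2/2}

missing: P0.r0=0 P3.r0=2 P3.r1=2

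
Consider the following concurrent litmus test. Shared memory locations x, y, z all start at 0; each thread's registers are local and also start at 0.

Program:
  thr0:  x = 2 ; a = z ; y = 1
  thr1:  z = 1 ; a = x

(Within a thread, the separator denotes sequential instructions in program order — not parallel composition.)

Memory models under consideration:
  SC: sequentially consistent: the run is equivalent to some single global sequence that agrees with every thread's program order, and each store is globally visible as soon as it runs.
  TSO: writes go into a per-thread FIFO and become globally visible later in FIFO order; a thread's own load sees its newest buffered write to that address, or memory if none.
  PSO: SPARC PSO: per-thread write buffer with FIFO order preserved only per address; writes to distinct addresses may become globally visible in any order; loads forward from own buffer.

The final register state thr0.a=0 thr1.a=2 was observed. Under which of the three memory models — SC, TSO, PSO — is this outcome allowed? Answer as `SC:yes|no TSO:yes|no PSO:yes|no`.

SC:yes TSO:yes PSO:yes

outcome vector order: (thr0.a,thr1.a)
under SC → (0,2) (1,0) (1,2)
under TSO → (0,0) (0,2) (1,0) (1,2)
under PSO → (0,0) (0,2) (1,0) (1,2)
target (0,2) ∈ {SC,TSO,PSO}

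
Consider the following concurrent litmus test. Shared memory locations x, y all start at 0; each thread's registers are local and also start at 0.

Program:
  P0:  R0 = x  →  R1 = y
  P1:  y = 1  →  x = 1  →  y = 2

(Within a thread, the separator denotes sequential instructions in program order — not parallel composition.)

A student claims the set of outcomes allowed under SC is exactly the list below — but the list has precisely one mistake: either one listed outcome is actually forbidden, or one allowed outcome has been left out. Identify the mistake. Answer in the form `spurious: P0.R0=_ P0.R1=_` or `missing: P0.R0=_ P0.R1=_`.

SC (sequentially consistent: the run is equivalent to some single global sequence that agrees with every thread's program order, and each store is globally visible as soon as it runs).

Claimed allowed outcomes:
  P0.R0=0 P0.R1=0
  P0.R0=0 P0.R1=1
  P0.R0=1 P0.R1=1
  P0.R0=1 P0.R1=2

missing: P0.R0=0 P0.R1=2

outcome vector order: (P0.R0,P0.R1)
[SC] allowed = {0/0, 0/1, 0/2, 1/1, 1/2}
SC∖claimed = {0/2}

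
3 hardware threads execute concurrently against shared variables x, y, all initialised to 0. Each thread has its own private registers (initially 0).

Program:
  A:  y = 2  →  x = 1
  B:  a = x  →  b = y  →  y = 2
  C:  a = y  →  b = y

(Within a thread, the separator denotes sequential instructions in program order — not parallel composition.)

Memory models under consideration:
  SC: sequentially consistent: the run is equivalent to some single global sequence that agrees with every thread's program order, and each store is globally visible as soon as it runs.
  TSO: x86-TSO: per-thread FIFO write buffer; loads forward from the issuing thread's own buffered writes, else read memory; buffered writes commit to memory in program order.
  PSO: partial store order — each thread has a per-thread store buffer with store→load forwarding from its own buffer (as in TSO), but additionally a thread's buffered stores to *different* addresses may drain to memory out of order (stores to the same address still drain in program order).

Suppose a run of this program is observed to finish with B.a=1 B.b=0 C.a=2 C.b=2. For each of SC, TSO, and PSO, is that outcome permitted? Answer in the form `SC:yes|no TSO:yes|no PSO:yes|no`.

outcome vector order: (B.a,B.b,C.a,C.b)
[SC] allowed = {<0 0 0 0>, <0 0 0 2>, <0 0 2 2>, <0 2 0 0>, <0 2 0 2>, <0 2 2 2>, <1 2 0 0>, <1 2 0 2>, <1 2 2 2>}
[TSO] allowed = {<0 0 0 0>, <0 0 0 2>, <0 0 2 2>, <0 2 0 0>, <0 2 0 2>, <0 2 2 2>, <1 2 0 0>, <1 2 0 2>, <1 2 2 2>}
[PSO] allowed = {<0 0 0 0>, <0 0 0 2>, <0 0 2 2>, <0 2 0 0>, <0 2 0 2>, <0 2 2 2>, <1 0 0 0>, <1 0 0 2>, <1 0 2 2>, <1 2 0 0>, <1 2 0 2>, <1 2 2 2>}
target <1 0 2 2> ∈ {PSO}

SC:no TSO:no PSO:yes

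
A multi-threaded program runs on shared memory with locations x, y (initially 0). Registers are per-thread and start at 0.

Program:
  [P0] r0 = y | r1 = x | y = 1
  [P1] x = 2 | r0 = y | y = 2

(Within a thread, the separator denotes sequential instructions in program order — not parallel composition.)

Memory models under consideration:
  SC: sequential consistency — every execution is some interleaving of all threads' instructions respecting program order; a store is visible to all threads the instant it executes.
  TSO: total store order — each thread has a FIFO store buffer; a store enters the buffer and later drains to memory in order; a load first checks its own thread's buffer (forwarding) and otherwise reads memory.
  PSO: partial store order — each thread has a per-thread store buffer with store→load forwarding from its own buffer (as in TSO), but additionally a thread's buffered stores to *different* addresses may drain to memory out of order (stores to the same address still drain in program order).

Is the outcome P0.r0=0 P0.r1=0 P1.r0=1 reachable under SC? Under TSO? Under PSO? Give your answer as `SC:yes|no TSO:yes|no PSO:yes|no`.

SC:yes TSO:yes PSO:yes

outcome vector order: (P0.r0,P0.r1,P1.r0)
[SC] allowed = {0/0/0; 0/0/1; 0/2/0; 0/2/1; 2/2/0}
[TSO] allowed = {0/0/0; 0/0/1; 0/2/0; 0/2/1; 2/2/0}
[PSO] allowed = {0/0/0; 0/0/1; 0/2/0; 0/2/1; 2/0/0; 2/2/0}
target 0/0/1 ∈ {SC,TSO,PSO}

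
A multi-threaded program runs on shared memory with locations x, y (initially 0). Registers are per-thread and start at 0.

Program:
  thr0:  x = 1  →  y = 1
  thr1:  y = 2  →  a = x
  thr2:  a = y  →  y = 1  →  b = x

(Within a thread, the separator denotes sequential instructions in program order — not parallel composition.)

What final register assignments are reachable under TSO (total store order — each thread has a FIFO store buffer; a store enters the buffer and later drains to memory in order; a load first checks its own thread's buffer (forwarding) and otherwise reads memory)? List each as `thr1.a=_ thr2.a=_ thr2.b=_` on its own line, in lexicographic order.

outcome vector order: (thr1.a,thr2.a,thr2.b)
|TSO outcomes| = 10

thr1.a=0 thr2.a=0 thr2.b=0
thr1.a=0 thr2.a=0 thr2.b=1
thr1.a=0 thr2.a=1 thr2.b=1
thr1.a=0 thr2.a=2 thr2.b=0
thr1.a=0 thr2.a=2 thr2.b=1
thr1.a=1 thr2.a=0 thr2.b=0
thr1.a=1 thr2.a=0 thr2.b=1
thr1.a=1 thr2.a=1 thr2.b=1
thr1.a=1 thr2.a=2 thr2.b=0
thr1.a=1 thr2.a=2 thr2.b=1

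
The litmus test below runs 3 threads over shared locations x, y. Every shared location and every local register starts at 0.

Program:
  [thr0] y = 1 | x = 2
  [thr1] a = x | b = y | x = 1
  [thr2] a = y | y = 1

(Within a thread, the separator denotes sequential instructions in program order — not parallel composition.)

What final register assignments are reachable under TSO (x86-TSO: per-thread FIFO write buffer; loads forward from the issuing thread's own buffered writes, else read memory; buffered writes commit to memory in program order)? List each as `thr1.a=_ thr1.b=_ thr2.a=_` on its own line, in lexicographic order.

outcome vector order: (thr1.a,thr1.b,thr2.a)
|TSO outcomes| = 6

thr1.a=0 thr1.b=0 thr2.a=0
thr1.a=0 thr1.b=0 thr2.a=1
thr1.a=0 thr1.b=1 thr2.a=0
thr1.a=0 thr1.b=1 thr2.a=1
thr1.a=2 thr1.b=1 thr2.a=0
thr1.a=2 thr1.b=1 thr2.a=1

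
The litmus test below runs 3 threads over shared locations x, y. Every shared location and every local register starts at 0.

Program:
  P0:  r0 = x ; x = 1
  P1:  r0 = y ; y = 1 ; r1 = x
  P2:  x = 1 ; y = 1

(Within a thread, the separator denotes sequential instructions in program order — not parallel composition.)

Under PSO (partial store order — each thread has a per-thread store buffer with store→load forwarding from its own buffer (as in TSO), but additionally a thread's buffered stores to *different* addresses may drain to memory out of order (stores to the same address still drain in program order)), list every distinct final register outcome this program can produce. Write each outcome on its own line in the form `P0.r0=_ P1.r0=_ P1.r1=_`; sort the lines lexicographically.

outcome vector order: (P0.r0,P1.r0,P1.r1)
|PSO outcomes| = 8

P0.r0=0 P1.r0=0 P1.r1=0
P0.r0=0 P1.r0=0 P1.r1=1
P0.r0=0 P1.r0=1 P1.r1=0
P0.r0=0 P1.r0=1 P1.r1=1
P0.r0=1 P1.r0=0 P1.r1=0
P0.r0=1 P1.r0=0 P1.r1=1
P0.r0=1 P1.r0=1 P1.r1=0
P0.r0=1 P1.r0=1 P1.r1=1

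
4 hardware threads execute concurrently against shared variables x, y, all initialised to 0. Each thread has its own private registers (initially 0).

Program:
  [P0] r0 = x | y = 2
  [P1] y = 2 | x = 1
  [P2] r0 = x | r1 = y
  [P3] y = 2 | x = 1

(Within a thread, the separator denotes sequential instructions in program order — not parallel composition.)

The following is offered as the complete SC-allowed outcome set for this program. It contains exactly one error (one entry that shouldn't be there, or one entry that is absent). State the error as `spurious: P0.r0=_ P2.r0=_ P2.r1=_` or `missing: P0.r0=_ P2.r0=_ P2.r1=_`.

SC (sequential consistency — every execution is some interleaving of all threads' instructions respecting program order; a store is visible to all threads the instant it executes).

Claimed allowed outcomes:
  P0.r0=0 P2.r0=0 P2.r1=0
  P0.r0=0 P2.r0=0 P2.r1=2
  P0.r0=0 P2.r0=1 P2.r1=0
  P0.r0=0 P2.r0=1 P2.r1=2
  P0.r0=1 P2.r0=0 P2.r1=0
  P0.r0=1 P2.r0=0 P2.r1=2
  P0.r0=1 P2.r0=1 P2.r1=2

spurious: P0.r0=0 P2.r0=1 P2.r1=0

outcome vector order: (P0.r0,P2.r0,P2.r1)
[SC] allowed = {000, 002, 012, 100, 102, 112}
claimed∖SC = {010}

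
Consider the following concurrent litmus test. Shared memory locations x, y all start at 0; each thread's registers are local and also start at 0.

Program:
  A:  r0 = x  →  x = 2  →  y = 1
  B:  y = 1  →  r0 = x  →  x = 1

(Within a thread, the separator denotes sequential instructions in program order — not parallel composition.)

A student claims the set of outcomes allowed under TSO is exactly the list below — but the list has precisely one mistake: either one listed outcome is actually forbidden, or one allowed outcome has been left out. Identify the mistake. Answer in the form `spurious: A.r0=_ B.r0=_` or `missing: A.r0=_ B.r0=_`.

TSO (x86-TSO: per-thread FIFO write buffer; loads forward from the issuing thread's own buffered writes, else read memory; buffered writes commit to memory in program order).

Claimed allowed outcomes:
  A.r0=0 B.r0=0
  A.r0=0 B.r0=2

missing: A.r0=1 B.r0=0

outcome vector order: (A.r0,B.r0)
TSO: 3 outcomes — {(0,0) (0,2) (1,0)}
TSO∖claimed = {(1,0)}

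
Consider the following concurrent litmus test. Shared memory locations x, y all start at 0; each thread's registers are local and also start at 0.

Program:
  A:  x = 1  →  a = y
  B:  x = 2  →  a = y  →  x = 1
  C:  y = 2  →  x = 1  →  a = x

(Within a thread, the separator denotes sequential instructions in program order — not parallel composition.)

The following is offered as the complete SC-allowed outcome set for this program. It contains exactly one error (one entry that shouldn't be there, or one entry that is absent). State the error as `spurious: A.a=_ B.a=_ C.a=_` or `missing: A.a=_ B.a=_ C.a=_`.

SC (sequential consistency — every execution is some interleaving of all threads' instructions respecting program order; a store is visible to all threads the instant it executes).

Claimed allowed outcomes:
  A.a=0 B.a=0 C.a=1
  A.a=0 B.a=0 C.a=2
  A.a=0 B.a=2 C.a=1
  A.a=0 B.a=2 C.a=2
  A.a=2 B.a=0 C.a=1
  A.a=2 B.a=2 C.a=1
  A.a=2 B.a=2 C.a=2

outcome vector order: (A.a,B.a,C.a)
under SC → 0/0/1, 0/2/1, 0/2/2, 2/0/1, 2/2/1, 2/2/2
claimed∖SC = {0/0/2}

spurious: A.a=0 B.a=0 C.a=2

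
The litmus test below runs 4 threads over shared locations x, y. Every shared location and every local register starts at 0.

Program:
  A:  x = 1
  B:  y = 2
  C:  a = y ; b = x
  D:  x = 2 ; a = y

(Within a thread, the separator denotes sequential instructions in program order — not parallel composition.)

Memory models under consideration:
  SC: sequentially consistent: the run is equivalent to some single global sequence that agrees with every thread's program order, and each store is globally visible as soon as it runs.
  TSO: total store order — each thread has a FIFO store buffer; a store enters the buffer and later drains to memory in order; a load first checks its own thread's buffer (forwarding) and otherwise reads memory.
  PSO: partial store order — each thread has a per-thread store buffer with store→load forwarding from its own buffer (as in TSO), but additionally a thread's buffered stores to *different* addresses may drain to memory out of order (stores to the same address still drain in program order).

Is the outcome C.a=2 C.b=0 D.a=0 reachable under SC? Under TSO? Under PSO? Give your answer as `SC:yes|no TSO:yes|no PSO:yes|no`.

outcome vector order: (C.a,C.b,D.a)
[SC] allowed = {000, 002, 010, 012, 020, 022, 202, 210, 212, 220, 222}
[TSO] allowed = {000, 002, 010, 012, 020, 022, 200, 202, 210, 212, 220, 222}
[PSO] allowed = {000, 002, 010, 012, 020, 022, 200, 202, 210, 212, 220, 222}
target 200 ∈ {TSO,PSO}

SC:no TSO:yes PSO:yes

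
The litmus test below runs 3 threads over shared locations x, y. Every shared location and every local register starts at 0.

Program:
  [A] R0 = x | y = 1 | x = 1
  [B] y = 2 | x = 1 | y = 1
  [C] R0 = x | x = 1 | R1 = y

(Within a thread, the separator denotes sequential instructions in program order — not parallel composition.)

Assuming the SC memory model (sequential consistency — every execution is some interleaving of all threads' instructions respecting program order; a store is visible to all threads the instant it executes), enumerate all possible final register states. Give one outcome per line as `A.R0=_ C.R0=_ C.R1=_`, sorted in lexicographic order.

outcome vector order: (A.R0,C.R0,C.R1)
|SC outcomes| = 10

A.R0=0 C.R0=0 C.R1=0
A.R0=0 C.R0=0 C.R1=1
A.R0=0 C.R0=0 C.R1=2
A.R0=0 C.R0=1 C.R1=1
A.R0=0 C.R0=1 C.R1=2
A.R0=1 C.R0=0 C.R1=0
A.R0=1 C.R0=0 C.R1=1
A.R0=1 C.R0=0 C.R1=2
A.R0=1 C.R0=1 C.R1=1
A.R0=1 C.R0=1 C.R1=2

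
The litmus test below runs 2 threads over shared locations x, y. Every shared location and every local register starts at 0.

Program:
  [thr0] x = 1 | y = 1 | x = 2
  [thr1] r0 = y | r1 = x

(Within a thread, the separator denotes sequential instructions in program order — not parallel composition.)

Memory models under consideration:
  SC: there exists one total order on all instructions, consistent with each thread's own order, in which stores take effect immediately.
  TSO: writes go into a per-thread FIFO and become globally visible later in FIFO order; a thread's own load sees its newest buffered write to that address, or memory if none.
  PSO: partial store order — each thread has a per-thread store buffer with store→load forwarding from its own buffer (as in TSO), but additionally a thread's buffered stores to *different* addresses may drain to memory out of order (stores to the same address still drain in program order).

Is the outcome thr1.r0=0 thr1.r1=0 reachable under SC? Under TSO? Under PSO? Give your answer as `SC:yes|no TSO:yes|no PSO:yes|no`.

outcome vector order: (thr1.r0,thr1.r1)
SC: 5 outcomes — {00; 01; 02; 11; 12}
TSO: 5 outcomes — {00; 01; 02; 11; 12}
PSO: 6 outcomes — {00; 01; 02; 10; 11; 12}
target 00 ∈ {SC,TSO,PSO}

SC:yes TSO:yes PSO:yes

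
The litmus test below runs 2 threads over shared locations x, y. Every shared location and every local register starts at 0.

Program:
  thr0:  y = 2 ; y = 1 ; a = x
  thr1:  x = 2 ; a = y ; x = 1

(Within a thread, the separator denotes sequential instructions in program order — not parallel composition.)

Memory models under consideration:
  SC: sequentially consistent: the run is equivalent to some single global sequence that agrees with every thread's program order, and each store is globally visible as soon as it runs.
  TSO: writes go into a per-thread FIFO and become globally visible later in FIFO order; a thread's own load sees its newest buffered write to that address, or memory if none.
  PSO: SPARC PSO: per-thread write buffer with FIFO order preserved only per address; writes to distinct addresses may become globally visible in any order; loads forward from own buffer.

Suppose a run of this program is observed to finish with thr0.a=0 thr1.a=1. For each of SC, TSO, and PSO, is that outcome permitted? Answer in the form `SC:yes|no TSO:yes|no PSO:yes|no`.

outcome vector order: (thr0.a,thr1.a)
under SC → (0,1) (1,0) (1,1) (1,2) (2,0) (2,1) (2,2)
under TSO → (0,0) (0,1) (0,2) (1,0) (1,1) (1,2) (2,0) (2,1) (2,2)
under PSO → (0,0) (0,1) (0,2) (1,0) (1,1) (1,2) (2,0) (2,1) (2,2)
target (0,1) ∈ {SC,TSO,PSO}

SC:yes TSO:yes PSO:yes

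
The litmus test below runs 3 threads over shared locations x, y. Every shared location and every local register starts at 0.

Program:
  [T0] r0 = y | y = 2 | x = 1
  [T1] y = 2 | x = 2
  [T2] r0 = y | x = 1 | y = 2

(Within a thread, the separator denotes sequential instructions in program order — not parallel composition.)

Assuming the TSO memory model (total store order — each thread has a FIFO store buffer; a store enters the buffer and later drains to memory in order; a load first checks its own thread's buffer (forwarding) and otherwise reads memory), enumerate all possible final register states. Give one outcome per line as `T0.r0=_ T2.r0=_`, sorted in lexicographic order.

outcome vector order: (T0.r0,T2.r0)
|TSO outcomes| = 4

T0.r0=0 T2.r0=0
T0.r0=0 T2.r0=2
T0.r0=2 T2.r0=0
T0.r0=2 T2.r0=2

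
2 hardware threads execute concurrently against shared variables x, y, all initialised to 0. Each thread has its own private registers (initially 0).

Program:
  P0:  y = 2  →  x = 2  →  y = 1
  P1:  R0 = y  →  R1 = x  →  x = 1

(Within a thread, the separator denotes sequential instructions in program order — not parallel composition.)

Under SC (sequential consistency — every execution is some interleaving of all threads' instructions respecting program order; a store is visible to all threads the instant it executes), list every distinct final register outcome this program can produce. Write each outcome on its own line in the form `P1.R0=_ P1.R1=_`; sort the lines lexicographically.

outcome vector order: (P1.R0,P1.R1)
|SC outcomes| = 5

P1.R0=0 P1.R1=0
P1.R0=0 P1.R1=2
P1.R0=1 P1.R1=2
P1.R0=2 P1.R1=0
P1.R0=2 P1.R1=2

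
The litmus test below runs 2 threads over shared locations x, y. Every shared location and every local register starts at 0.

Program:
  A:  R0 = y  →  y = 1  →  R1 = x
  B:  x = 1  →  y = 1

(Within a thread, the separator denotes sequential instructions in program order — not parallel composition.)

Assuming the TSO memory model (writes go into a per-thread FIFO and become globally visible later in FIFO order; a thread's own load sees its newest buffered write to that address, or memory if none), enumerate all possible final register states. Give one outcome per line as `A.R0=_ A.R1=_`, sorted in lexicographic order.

A.R0=0 A.R1=0
A.R0=0 A.R1=1
A.R0=1 A.R1=1

outcome vector order: (A.R0,A.R1)
|TSO outcomes| = 3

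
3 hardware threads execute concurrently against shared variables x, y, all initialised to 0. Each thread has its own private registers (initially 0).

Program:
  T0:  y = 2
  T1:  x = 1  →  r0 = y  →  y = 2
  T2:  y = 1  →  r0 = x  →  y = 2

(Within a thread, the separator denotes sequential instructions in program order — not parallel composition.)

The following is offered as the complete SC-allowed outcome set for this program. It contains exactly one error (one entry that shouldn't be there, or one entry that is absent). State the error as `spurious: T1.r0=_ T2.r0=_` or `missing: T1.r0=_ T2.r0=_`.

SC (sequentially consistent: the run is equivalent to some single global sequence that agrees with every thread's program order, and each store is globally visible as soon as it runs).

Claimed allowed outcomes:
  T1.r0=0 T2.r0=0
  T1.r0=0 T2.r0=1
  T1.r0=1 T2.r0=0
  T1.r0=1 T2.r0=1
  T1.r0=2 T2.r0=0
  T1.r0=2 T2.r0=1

spurious: T1.r0=0 T2.r0=0

outcome vector order: (T1.r0,T2.r0)
SC: 5 outcomes — {0/1 1/0 1/1 2/0 2/1}
claimed∖SC = {0/0}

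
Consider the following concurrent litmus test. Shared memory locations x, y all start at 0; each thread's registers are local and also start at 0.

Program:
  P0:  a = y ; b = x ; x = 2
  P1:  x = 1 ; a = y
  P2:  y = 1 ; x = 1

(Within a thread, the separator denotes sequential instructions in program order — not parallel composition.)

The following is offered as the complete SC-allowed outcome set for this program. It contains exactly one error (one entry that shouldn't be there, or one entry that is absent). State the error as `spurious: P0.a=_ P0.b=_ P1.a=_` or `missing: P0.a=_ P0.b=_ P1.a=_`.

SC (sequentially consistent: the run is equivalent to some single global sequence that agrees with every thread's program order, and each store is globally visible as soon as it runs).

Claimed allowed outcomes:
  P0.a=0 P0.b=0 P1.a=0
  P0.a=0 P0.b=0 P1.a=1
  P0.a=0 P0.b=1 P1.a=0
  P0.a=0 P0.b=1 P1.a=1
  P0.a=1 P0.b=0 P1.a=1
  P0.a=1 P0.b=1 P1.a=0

missing: P0.a=1 P0.b=1 P1.a=1

outcome vector order: (P0.a,P0.b,P1.a)
SC: 7 outcomes — {(0,0,0), (0,0,1), (0,1,0), (0,1,1), (1,0,1), (1,1,0), (1,1,1)}
SC∖claimed = {(1,1,1)}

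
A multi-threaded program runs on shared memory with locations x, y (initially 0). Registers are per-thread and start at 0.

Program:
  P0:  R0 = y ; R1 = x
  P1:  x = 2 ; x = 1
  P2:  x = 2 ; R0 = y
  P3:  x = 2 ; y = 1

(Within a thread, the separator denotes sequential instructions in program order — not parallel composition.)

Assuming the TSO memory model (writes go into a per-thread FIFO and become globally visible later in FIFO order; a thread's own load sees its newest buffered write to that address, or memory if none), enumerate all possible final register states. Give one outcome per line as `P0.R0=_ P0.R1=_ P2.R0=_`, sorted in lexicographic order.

outcome vector order: (P0.R0,P0.R1,P2.R0)
|TSO outcomes| = 10

P0.R0=0 P0.R1=0 P2.R0=0
P0.R0=0 P0.R1=0 P2.R0=1
P0.R0=0 P0.R1=1 P2.R0=0
P0.R0=0 P0.R1=1 P2.R0=1
P0.R0=0 P0.R1=2 P2.R0=0
P0.R0=0 P0.R1=2 P2.R0=1
P0.R0=1 P0.R1=1 P2.R0=0
P0.R0=1 P0.R1=1 P2.R0=1
P0.R0=1 P0.R1=2 P2.R0=0
P0.R0=1 P0.R1=2 P2.R0=1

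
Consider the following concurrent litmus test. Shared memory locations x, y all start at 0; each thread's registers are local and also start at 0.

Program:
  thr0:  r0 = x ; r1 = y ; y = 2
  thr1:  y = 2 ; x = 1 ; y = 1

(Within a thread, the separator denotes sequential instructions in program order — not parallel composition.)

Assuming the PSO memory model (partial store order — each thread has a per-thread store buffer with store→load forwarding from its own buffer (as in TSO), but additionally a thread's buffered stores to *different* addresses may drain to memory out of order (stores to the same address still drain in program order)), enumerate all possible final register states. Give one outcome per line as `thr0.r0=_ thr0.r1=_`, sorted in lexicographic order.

thr0.r0=0 thr0.r1=0
thr0.r0=0 thr0.r1=1
thr0.r0=0 thr0.r1=2
thr0.r0=1 thr0.r1=0
thr0.r0=1 thr0.r1=1
thr0.r0=1 thr0.r1=2

outcome vector order: (thr0.r0,thr0.r1)
|PSO outcomes| = 6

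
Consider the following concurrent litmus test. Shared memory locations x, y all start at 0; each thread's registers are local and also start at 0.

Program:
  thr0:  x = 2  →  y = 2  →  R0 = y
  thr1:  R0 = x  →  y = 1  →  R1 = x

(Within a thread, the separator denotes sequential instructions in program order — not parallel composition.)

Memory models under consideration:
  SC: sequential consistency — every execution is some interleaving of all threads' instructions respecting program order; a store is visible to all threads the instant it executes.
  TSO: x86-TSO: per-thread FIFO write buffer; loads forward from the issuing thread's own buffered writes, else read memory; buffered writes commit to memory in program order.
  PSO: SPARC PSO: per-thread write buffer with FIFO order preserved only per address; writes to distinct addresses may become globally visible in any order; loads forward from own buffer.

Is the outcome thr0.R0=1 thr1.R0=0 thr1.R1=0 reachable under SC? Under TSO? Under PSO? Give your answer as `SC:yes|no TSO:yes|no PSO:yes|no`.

SC:no TSO:yes PSO:yes

outcome vector order: (thr0.R0,thr1.R0,thr1.R1)
under SC → (1,0,2), (1,2,2), (2,0,0), (2,0,2), (2,2,2)
under TSO → (1,0,0), (1,0,2), (1,2,2), (2,0,0), (2,0,2), (2,2,2)
under PSO → (1,0,0), (1,0,2), (1,2,2), (2,0,0), (2,0,2), (2,2,2)
target (1,0,0) ∈ {TSO,PSO}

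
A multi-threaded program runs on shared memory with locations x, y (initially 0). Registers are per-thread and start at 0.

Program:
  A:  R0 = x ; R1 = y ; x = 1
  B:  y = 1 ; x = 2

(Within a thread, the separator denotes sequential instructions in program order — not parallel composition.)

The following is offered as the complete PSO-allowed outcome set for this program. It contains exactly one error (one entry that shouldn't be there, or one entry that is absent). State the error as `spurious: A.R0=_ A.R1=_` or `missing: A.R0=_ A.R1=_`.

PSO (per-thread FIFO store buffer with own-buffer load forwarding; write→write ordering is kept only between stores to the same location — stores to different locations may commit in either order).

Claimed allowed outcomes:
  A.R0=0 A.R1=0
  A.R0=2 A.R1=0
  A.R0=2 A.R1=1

missing: A.R0=0 A.R1=1

outcome vector order: (A.R0,A.R1)
[PSO] allowed = {<0 0> <0 1> <2 0> <2 1>}
PSO∖claimed = {<0 1>}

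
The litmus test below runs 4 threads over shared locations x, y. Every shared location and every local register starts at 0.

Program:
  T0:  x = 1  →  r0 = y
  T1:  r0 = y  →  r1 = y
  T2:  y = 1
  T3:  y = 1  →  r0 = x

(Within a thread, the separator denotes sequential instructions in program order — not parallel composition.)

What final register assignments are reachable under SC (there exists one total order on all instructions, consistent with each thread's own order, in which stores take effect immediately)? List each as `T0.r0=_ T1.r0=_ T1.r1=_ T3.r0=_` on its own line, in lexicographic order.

outcome vector order: (T0.r0,T1.r0,T1.r1,T3.r0)
|SC outcomes| = 9

T0.r0=0 T1.r0=0 T1.r1=0 T3.r0=1
T0.r0=0 T1.r0=0 T1.r1=1 T3.r0=1
T0.r0=0 T1.r0=1 T1.r1=1 T3.r0=1
T0.r0=1 T1.r0=0 T1.r1=0 T3.r0=0
T0.r0=1 T1.r0=0 T1.r1=0 T3.r0=1
T0.r0=1 T1.r0=0 T1.r1=1 T3.r0=0
T0.r0=1 T1.r0=0 T1.r1=1 T3.r0=1
T0.r0=1 T1.r0=1 T1.r1=1 T3.r0=0
T0.r0=1 T1.r0=1 T1.r1=1 T3.r0=1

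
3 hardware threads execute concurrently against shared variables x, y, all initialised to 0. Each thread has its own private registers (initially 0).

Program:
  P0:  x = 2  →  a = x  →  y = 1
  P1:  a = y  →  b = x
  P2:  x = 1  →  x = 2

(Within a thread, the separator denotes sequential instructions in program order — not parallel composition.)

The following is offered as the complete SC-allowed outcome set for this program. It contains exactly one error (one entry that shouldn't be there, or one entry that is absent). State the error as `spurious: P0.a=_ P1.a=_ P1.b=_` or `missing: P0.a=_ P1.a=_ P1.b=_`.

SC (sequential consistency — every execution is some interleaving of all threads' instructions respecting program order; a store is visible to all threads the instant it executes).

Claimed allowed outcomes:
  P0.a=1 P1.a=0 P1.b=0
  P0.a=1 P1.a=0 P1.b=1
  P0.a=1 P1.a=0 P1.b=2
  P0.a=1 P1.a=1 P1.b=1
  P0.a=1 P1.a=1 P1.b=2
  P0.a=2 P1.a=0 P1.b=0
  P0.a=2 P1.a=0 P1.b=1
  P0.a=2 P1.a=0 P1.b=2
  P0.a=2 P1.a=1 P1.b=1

missing: P0.a=2 P1.a=1 P1.b=2

outcome vector order: (P0.a,P1.a,P1.b)
[SC] allowed = {(1,0,0); (1,0,1); (1,0,2); (1,1,1); (1,1,2); (2,0,0); (2,0,1); (2,0,2); (2,1,1); (2,1,2)}
SC∖claimed = {(2,1,2)}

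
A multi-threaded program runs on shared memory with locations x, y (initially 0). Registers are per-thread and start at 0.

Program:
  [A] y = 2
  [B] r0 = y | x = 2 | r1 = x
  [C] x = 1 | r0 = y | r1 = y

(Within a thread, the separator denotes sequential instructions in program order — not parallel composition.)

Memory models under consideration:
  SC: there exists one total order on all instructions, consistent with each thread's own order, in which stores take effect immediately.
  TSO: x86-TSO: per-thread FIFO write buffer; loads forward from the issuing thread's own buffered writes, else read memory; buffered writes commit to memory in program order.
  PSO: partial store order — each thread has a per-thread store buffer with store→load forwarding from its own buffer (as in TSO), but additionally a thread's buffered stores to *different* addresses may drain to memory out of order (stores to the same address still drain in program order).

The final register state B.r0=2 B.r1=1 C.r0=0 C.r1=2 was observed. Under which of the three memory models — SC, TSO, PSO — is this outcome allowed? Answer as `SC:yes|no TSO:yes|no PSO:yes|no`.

SC:no TSO:yes PSO:yes

outcome vector order: (B.r0,B.r1,C.r0,C.r1)
SC (10): 0100 0102 0122 0200 0202 0222 2122 2200 2202 2222
TSO (12): 0100 0102 0122 0200 0202 0222 2100 2102 2122 2200 2202 2222
PSO (12): 0100 0102 0122 0200 0202 0222 2100 2102 2122 2200 2202 2222
target 2102 ∈ {TSO,PSO}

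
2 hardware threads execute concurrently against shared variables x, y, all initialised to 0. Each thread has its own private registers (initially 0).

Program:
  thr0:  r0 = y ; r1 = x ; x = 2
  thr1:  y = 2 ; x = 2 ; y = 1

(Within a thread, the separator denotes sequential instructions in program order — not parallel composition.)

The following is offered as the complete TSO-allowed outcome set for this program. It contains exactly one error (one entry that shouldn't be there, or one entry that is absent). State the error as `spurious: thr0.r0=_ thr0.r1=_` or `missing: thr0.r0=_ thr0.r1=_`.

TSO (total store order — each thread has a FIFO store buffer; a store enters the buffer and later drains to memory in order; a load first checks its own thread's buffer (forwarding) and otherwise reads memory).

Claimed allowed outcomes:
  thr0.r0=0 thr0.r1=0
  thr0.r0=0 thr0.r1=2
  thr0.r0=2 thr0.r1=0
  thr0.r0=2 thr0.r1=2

outcome vector order: (thr0.r0,thr0.r1)
[TSO] allowed = {00, 02, 12, 20, 22}
TSO∖claimed = {12}

missing: thr0.r0=1 thr0.r1=2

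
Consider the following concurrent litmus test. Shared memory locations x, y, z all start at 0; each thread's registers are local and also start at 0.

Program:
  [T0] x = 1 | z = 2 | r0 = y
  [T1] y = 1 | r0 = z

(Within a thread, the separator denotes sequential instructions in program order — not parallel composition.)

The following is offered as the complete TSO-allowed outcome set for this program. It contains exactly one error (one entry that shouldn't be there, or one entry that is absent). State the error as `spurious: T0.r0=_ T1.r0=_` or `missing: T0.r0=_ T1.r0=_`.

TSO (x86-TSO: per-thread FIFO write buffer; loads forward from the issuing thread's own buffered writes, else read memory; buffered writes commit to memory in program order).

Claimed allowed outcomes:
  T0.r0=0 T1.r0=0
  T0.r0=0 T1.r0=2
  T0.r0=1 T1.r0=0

outcome vector order: (T0.r0,T1.r0)
under TSO → (0,0), (0,2), (1,0), (1,2)
TSO∖claimed = {(1,2)}

missing: T0.r0=1 T1.r0=2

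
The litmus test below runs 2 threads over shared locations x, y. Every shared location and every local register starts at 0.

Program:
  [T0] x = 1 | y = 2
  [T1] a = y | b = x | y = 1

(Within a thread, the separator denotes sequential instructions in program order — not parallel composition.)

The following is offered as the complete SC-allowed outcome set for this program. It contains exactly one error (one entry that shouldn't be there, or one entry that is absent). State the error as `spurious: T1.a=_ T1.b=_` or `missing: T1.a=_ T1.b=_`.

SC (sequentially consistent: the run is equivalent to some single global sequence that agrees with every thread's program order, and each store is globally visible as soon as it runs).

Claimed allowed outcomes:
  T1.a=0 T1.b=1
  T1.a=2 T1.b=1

missing: T1.a=0 T1.b=0

outcome vector order: (T1.a,T1.b)
SC: 3 outcomes — {(0,0); (0,1); (2,1)}
SC∖claimed = {(0,0)}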